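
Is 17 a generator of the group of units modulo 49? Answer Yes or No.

Yes

φ(49) = φ(7^2) = 7·(7−1) = 42 = 2 · 3 · 7.
An element g generates (Z/49Z)^× iff g^(42/q) ≢ 1 (mod 49) for each prime q ∈ {2, 3, 7}.
17^21 ≡ 48 (mod 49)  [q = 2: ≢ 1 ✓]
17^14 ≡ 30 (mod 49)  [q = 3: ≢ 1 ✓]
17^6 ≡ 22 (mod 49)  [q = 7: ≢ 1 ✓]
All checks pass, so 17 has order 42 and is a primitive root modulo 49.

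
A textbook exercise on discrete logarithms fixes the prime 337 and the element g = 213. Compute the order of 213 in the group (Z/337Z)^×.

336

By Lagrange's theorem, ord_337(213) divides φ(337) = 337 − 1 = 336 = 2^4 · 3 · 7.
Divisors of 336: 1, 2, 3, 4, 6, 7, 8, 12, 14, 16, 21, 24, 28, 42, 48, 56, 84, 112, 168, 336.
Test each divisor d:
213^1 ≡ 213 (mod 337)
213^2 ≡ 211 (mod 337)
213^3 ≡ 122 (mod 337)
213^4 ≡ 37 (mod 337)
213^6 ≡ 56 (mod 337)
213^7 ≡ 133 (mod 337)
213^8 ≡ 21 (mod 337)
213^12 ≡ 103 (mod 337)
213^14 ≡ 165 (mod 337)
213^16 ≡ 104 (mod 337)
213^21 ≡ 40 (mod 337)
213^24 ≡ 162 (mod 337)
213^28 ≡ 265 (mod 337)
213^42 ≡ 252 (mod 337)
213^48 ≡ 295 (mod 337)
213^56 ≡ 129 (mod 337)
213^84 ≡ 148 (mod 337)
213^112 ≡ 128 (mod 337)
213^168 ≡ 336 (mod 337)
213^336 ≡ 1 (mod 337) ✓
The smallest such exponent is 336, so the order of 213 is 336.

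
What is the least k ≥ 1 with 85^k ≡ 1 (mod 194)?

16

The order of 85 must divide φ(194) = φ(2)·φ(97) = 1·96 = 96 = 2^5 · 3.
Divisors of 96: 1, 2, 3, 4, 6, 8, 12, 16, 24, 32, 48, 96.
Compute 85^d (mod 194) for the divisors d until we hit 1:
85^1 ≡ 85 (mod 194)
85^2 ≡ 47 (mod 194)
85^3 ≡ 115 (mod 194)
85^4 ≡ 75 (mod 194)
85^6 ≡ 33 (mod 194)
85^8 ≡ 193 (mod 194)
85^12 ≡ 119 (mod 194)
85^16 ≡ 1 (mod 194) ✓
Hence ord(85) = 16.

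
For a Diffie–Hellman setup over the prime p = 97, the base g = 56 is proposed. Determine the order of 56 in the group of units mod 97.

96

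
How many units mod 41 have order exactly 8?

4

φ(41) = 41 − 1 = 40 = 2^3 · 5.
(Z/41Z)^× is cyclic (|G| = 40); a cyclic group of order m has exactly φ(d) elements of each order d | m, and none otherwise.
8 = 2^3 divides 40, and φ(8) = 4.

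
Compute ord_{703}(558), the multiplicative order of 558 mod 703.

18

By Lagrange's theorem, ord_703(558) divides φ(703) = φ(19·37) = (19−1)·(37−1) = 18·36 = 648 = 2^3 · 3^4.
Divisors of 648: 1, 2, 3, 4, 6, 8, 9, 12, 18, 24, 27, 36, 54, 72, 81, 108, 162, 216, 324, 648.
Check 558^d mod 703 for each divisor in increasing order:
558^1 ≡ 558
558^2 ≡ 638
558^3 ≡ 286
558^4 ≡ 7
558^6 ≡ 248
558^8 ≡ 49
558^9 ≡ 628
558^12 ≡ 343
558^18 ≡ 1
Hence ord(558) = 18.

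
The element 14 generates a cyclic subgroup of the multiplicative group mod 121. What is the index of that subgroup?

2

By Lagrange's theorem, ord_121(14) divides φ(121) = φ(11^2) = 11·(11−1) = 110 = 2 · 5 · 11.
Divisors of 110: 1, 2, 5, 10, 11, 22, 55, 110.
Evaluate successive powers at the divisors of 110:
14^1 ≡ 14
14^2 ≡ 75
14^5 ≡ 100
14^10 ≡ 78
14^11 ≡ 3
14^22 ≡ 9
14^55 ≡ 1
So ord_121(14) = 55, hence |⟨14⟩| = 55.
[(Z/121Z)^× : ⟨14⟩] = 110/55 = 2.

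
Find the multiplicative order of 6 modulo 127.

126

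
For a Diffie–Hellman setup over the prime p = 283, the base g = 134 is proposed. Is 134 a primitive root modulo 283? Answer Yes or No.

No

φ(283) = 283 − 1 = 282 = 2 · 3 · 47.
Test 134^(282/q) mod 283 for each prime factor q of 282:
134^141 ≡ 1 (mod 283)  [q = 2: ≡ 1 ✗]
134^94 ≡ 1 (mod 283)  [q = 3: ≡ 1 ✗]
134^6 ≡ 29 (mod 283)  [q = 47: ≢ 1 ✓]
Since 134^141 ≡ 1, the order of 134 divides 141 < 282, so 134 is not a primitive root.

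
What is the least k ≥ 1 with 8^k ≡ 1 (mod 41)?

20

Since 8 ∈ (Z/41Z)^×, its order divides φ(41) = 41 − 1 = 40 = 2^3 · 5.
Divisors of 40: 1, 2, 4, 5, 8, 10, 20, 40.
Compute 8^d (mod 41) for the divisors d until we hit 1:
8^1 ≡ 8 (mod 41)
8^2 ≡ 23 (mod 41)
8^4 ≡ 37 (mod 41)
8^5 ≡ 9 (mod 41)
8^8 ≡ 16 (mod 41)
8^10 ≡ 40 (mod 41)
8^20 ≡ 1 (mod 41) ✓
The smallest such exponent is 20, so the order of 8 is 20.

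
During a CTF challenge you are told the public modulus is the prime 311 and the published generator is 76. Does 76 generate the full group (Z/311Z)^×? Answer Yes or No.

φ(311) = 311 − 1 = 310 = 2 · 5 · 31.
It suffices to check that the order of 76 is not a proper divisor of 310: compute 76^(310/q) for q ∈ {2, 5, 31}.
76^155 ≡ 310 (mod 311)  [q = 2: ≢ 1 ✓]
76^62 ≡ 36 (mod 311)  [q = 5: ≢ 1 ✓]
76^10 ≡ 146 (mod 311)  [q = 31: ≢ 1 ✓]
All checks pass, so 76 has order 310 and is a primitive root modulo 311.

Yes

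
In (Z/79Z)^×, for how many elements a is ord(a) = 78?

24

φ(79) = 79 − 1 = 78 = 2 · 3 · 13.
Since (Z/79Z)^× is cyclic of order 78, the number of elements of order d is φ(d) when d | 78 and 0 otherwise.
78 = 2 · 3 · 13 divides 78, and φ(78) = 24.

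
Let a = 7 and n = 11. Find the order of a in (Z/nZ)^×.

10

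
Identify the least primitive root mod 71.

φ(71) = 71 − 1 = 70 = 2 · 5 · 7.
Test candidates g = 2, 3, … against the prime factors q ∈ {2, 5, 7} of φ(71): g is a generator iff g^(70/q) ≢ 1 for every such q.
g = 2: 2^35 ≡ 1 — hits 1, so not a primitive root.
g = 3: 3^35 ≡ 1 — hits 1, so not a primitive root.
g = 4: 4^35 ≡ 1 — hits 1, so not a primitive root.
g = 5: 5^35 ≡ 1 — hits 1, so not a primitive root.
g = 6: 6^35 ≡ 1 — hits 1, so not a primitive root.
g = 7: 7^35 ≡ 70; 7^14 ≡ 54; 7^10 ≡ 45 — none is 1, so 7 is a primitive root.
Hence the least primitive root of 71 is 7.

7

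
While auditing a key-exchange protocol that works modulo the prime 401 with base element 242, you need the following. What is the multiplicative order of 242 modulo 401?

ord(242) | φ(401) = 401 − 1 = 400 = 2^4 · 5^2.
Divisors of 400: 1, 2, 4, 5, 8, 10, 16, 20, 25, 40, 50, 80, 100, 200, 400.
Test each divisor d:
242^1 ≡ 242 (mod 401)
242^2 ≡ 18 (mod 401)
242^4 ≡ 324 (mod 401)
242^5 ≡ 213 (mod 401)
242^8 ≡ 315 (mod 401)
242^10 ≡ 56 (mod 401)
242^16 ≡ 178 (mod 401)
242^20 ≡ 329 (mod 401)
242^25 ≡ 303 (mod 401)
242^40 ≡ 372 (mod 401)
242^50 ≡ 381 (mod 401)
242^80 ≡ 39 (mod 401)
242^100 ≡ 400 (mod 401)
242^200 ≡ 1 (mod 401) ✓
The smallest such exponent is 200, so the order of 242 is 200.

200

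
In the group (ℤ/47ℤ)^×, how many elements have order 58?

0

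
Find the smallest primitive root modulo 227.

φ(227) = 227 − 1 = 226 = 2 · 113.
Test candidates g = 2, 3, … against the prime factors q ∈ {2, 113} of φ(227): g is a generator iff g^(226/q) ≢ 1 for every such q.
g = 2: 2^113 ≡ 226; 2^2 ≡ 4 — none is 1, so 2 is a primitive root.
Hence the least primitive root of 227 is 2.

2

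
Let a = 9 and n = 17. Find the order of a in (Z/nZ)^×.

By Lagrange's theorem, ord_17(9) divides φ(17) = 17 − 1 = 16 = 2^4.
Divisors of 16: 1, 2, 4, 8, 16.
Test each divisor d:
9^1 ≡ 9 (mod 17)
9^2 ≡ 13 (mod 17)
9^4 ≡ 16 (mod 17)
9^8 ≡ 1 (mod 17) ✓
Hence ord(9) = 8.

8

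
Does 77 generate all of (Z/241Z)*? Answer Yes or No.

No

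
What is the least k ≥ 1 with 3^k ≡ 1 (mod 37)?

18

ord(3) | φ(37) = 37 − 1 = 36 = 2^2 · 3^2.
Divisors of 36: 1, 2, 3, 4, 6, 9, 12, 18, 36.
Check 3^d mod 37 for each divisor in increasing order:
3^1 ≡ 3 (mod 37)
3^2 ≡ 9 (mod 37)
3^3 ≡ 27 (mod 37)
3^4 ≡ 7 (mod 37)
3^6 ≡ 26 (mod 37)
3^9 ≡ 36 (mod 37)
3^12 ≡ 10 (mod 37)
3^18 ≡ 1 (mod 37) ✓
Hence ord(3) = 18.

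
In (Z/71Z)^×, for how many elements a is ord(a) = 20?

φ(71) = 71 − 1 = 70 = 2 · 5 · 7.
(Z/71Z)^× is cyclic (|G| = 70); a cyclic group of order m has exactly φ(d) elements of each order d | m, and none otherwise.
Since 20 ∤ 70, the count is 0.

0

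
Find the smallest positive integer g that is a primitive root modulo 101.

2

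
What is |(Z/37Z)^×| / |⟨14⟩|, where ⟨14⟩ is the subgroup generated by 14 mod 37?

3

By Lagrange's theorem, ord_37(14) divides φ(37) = 37 − 1 = 36 = 2^2 · 3^2.
Divisors of 36: 1, 2, 3, 4, 6, 9, 12, 18, 36.
Check 14^d mod 37 for each divisor in increasing order:
14^1 ≡ 14 (mod 37)
14^2 ≡ 11 (mod 37)
14^3 ≡ 6 (mod 37)
14^4 ≡ 10 (mod 37)
14^6 ≡ 36 (mod 37)
14^9 ≡ 31 (mod 37)
14^12 ≡ 1 (mod 37) ✓
So ord_37(14) = 12, hence |⟨14⟩| = 12.
The index is φ(37) / ord(14) = 36 / 12 = 3.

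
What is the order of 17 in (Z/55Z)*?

20

Since 17 ∈ (Z/55Z)^×, its order divides φ(55) = φ(5·11) = (5−1)·(11−1) = 4·10 = 40 = 2^3 · 5.
Divisors of 40: 1, 2, 4, 5, 8, 10, 20, 40.
Evaluate successive powers at the divisors of 40:
17^1 ≡ 17 (mod 55)
17^2 ≡ 14 (mod 55)
17^4 ≡ 31 (mod 55)
17^5 ≡ 32 (mod 55)
17^8 ≡ 26 (mod 55)
17^10 ≡ 34 (mod 55)
17^20 ≡ 1 (mod 55) ✓
Therefore the multiplicative order of 17 modulo 55 is 20.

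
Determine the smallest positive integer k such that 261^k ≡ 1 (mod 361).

ord(261) | φ(361) = φ(19^2) = 19·(19−1) = 342 = 2 · 3^2 · 19.
Divisors of 342: 1, 2, 3, 6, 9, 18, 19, 38, 57, 114, 171, 342.
Test each divisor d:
261^1 ≡ 261 (mod 361)
261^2 ≡ 253 (mod 361)
261^3 ≡ 331 (mod 361)
261^6 ≡ 178 (mod 361)
261^9 ≡ 75 (mod 361)
261^18 ≡ 210 (mod 361)
261^19 ≡ 299 (mod 361)
261^38 ≡ 234 (mod 361)
261^57 ≡ 293 (mod 361)
261^114 ≡ 292 (mod 361)
261^171 ≡ 360 (mod 361)
261^342 ≡ 1 (mod 361) ✓
Hence ord(261) = 342.

342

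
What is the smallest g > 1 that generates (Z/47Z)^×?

φ(47) = 47 − 1 = 46 = 2 · 23.
Test candidates g = 2, 3, … against the prime factors q ∈ {2, 23} of φ(47): g is a generator iff g^(46/q) ≢ 1 for every such q.
g = 2: 2^23 ≡ 1 — hits 1, so not a primitive root.
g = 3: 3^23 ≡ 1 — hits 1, so not a primitive root.
g = 4: 4^23 ≡ 1 — hits 1, so not a primitive root.
g = 5: 5^23 ≡ 46; 5^2 ≡ 25 — none is 1, so 5 is a primitive root.
Hence the least primitive root of 47 is 5.

5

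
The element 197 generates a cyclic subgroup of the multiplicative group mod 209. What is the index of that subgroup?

30

Since 197 ∈ (Z/209Z)^×, its order divides φ(209) = φ(11·19) = (11−1)·(19−1) = 10·18 = 180 = 2^2 · 3^2 · 5.
Divisors of 180: 1, 2, 3, 4, 5, 6, 9, 10, 12, 15, 18, 20, 30, 36, 45, 60, 90, 180.
Check 197^d mod 209 for each divisor in increasing order:
197^1 ≡ 197
197^2 ≡ 144
197^3 ≡ 153
197^4 ≡ 45
197^5 ≡ 87
197^6 ≡ 1
Thus |⟨197⟩| = ord(197) = 6.
Index = |(Z/209Z)^×| / |⟨197⟩| = 180 / 6 = 30.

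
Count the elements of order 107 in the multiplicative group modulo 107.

φ(107) = 107 − 1 = 106 = 2 · 53.
In a cyclic group of order 106, there are φ(d) elements of order d for each divisor d of 106, and zero for non-divisors.
Since 107 ∤ 106, the count is 0.

0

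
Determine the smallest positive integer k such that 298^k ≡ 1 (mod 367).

Since 298 ∈ (Z/367Z)^×, its order divides φ(367) = 367 − 1 = 366 = 2 · 3 · 61.
Divisors of 366: 1, 2, 3, 6, 61, 122, 183, 366.
Check 298^d mod 367 for each divisor in increasing order:
298^1 ≡ 298
298^2 ≡ 357
298^3 ≡ 323
298^6 ≡ 101
298^61 ≡ 283
298^122 ≡ 83
298^183 ≡ 1
The smallest such exponent is 183, so the order of 298 is 183.

183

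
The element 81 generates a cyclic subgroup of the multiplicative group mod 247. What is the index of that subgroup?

24

By Lagrange's theorem, ord_247(81) divides φ(247) = φ(13·19) = (13−1)·(19−1) = 12·18 = 216 = 2^3 · 3^3.
Divisors of 216: 1, 2, 3, 4, 6, 8, 9, 12, 18, 24, 27, 36, 54, 72, 108, 216.
Check 81^d mod 247 for each divisor in increasing order:
81^1 ≡ 81 (mod 247)
81^2 ≡ 139 (mod 247)
81^3 ≡ 144 (mod 247)
81^4 ≡ 55 (mod 247)
81^6 ≡ 235 (mod 247)
81^8 ≡ 61 (mod 247)
81^9 ≡ 1 (mod 247) ✓
Thus |⟨81⟩| = ord(81) = 9.
[(Z/247Z)^× : ⟨81⟩] = 216/9 = 24.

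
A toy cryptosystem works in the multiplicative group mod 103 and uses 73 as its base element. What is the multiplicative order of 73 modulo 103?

34

The order of 73 must divide φ(103) = 103 − 1 = 102 = 2 · 3 · 17.
Divisors of 102: 1, 2, 3, 6, 17, 34, 51, 102.
Evaluate successive powers at the divisors of 102:
73^1 ≡ 73 (mod 103)
73^2 ≡ 76 (mod 103)
73^3 ≡ 89 (mod 103)
73^6 ≡ 93 (mod 103)
73^17 ≡ 102 (mod 103)
73^34 ≡ 1 (mod 103) ✓
The smallest such exponent is 34, so the order of 73 is 34.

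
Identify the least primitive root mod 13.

2

φ(13) = 13 − 1 = 12 = 2^2 · 3.
g is a primitive root iff g^(12/q) ≢ 1 (mod 13) for each prime q ∈ {2, 3}.
g = 2: 2^6 ≡ 12; 2^4 ≡ 3 — none is 1, so 2 is a primitive root.
The smallest primitive root modulo 13 is 2.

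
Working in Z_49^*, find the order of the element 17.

42

By Lagrange's theorem, ord_49(17) divides φ(49) = φ(7^2) = 7·(7−1) = 42 = 2 · 3 · 7.
Divisors of 42: 1, 2, 3, 6, 7, 14, 21, 42.
Compute 17^d (mod 49) for the divisors d until we hit 1:
17^1 ≡ 17 (mod 49)
17^2 ≡ 44 (mod 49)
17^3 ≡ 13 (mod 49)
17^6 ≡ 22 (mod 49)
17^7 ≡ 31 (mod 49)
17^14 ≡ 30 (mod 49)
17^21 ≡ 48 (mod 49)
17^42 ≡ 1 (mod 49) ✓
Hence ord(17) = 42.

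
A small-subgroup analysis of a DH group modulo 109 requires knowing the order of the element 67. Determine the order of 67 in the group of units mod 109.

108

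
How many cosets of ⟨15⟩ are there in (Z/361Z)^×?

By Lagrange's theorem, ord_361(15) divides φ(361) = φ(19^2) = 19·(19−1) = 342 = 2 · 3^2 · 19.
Divisors of 342: 1, 2, 3, 6, 9, 18, 19, 38, 57, 114, 171, 342.
Check 15^d mod 361 for each divisor in increasing order:
15^1 ≡ 15 (mod 361)
15^2 ≡ 225 (mod 361)
15^3 ≡ 126 (mod 361)
15^6 ≡ 353 (mod 361)
15^9 ≡ 75 (mod 361)
15^18 ≡ 210 (mod 361)
15^19 ≡ 262 (mod 361)
15^38 ≡ 54 (mod 361)
15^57 ≡ 69 (mod 361)
15^114 ≡ 68 (mod 361)
15^171 ≡ 360 (mod 361)
15^342 ≡ 1 (mod 361) ✓
So ord_361(15) = 342, hence |⟨15⟩| = 342.
Index = |(Z/361Z)^×| / |⟨15⟩| = 342 / 342 = 1.

1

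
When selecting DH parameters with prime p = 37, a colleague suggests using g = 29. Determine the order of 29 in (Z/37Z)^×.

12

The order of 29 must divide φ(37) = 37 − 1 = 36 = 2^2 · 3^2.
Divisors of 36: 1, 2, 3, 4, 6, 9, 12, 18, 36.
Check 29^d mod 37 for each divisor in increasing order:
29^1 ≡ 29 (mod 37)
29^2 ≡ 27 (mod 37)
29^3 ≡ 6 (mod 37)
29^4 ≡ 26 (mod 37)
29^6 ≡ 36 (mod 37)
29^9 ≡ 31 (mod 37)
29^12 ≡ 1 (mod 37) ✓
The smallest such exponent is 12, so the order of 29 is 12.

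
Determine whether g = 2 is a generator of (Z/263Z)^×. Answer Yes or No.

No

φ(263) = 263 − 1 = 262 = 2 · 131.
An element g generates (Z/263Z)^× iff g^(262/q) ≢ 1 (mod 263) for each prime q ∈ {2, 131}.
2^131 ≡ 1 (mod 263)  [q = 2: ≡ 1 ✗]
2^2 ≡ 4 (mod 263)  [q = 131: ≢ 1 ✓]
2^131 ≡ 1 shows ord(2) | 131, strictly less than φ(263); not a primitive root.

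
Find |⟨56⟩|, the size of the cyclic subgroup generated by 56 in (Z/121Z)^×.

11

Since 56 ∈ (Z/121Z)^×, its order divides φ(121) = φ(11^2) = 11·(11−1) = 110 = 2 · 5 · 11.
Divisors of 110: 1, 2, 5, 10, 11, 22, 55, 110.
Test each divisor d:
56^1 ≡ 56
56^2 ≡ 111
56^5 ≡ 34
56^10 ≡ 67
56^11 ≡ 1
Therefore the multiplicative order of 56 modulo 121 is 11.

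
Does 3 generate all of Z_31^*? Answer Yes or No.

Yes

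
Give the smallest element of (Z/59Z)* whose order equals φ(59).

2

φ(59) = 59 − 1 = 58 = 2 · 29.
Test candidates g = 2, 3, … against the prime factors q ∈ {2, 29} of φ(59): g is a generator iff g^(58/q) ≢ 1 for every such q.
g = 2: 2^29 ≡ 58; 2^2 ≡ 4 — none is 1, so 2 is a primitive root.
So 2 is the smallest generator of (Z/59Z)^×.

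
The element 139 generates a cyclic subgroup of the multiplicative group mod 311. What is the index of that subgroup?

2

Since 139 ∈ (Z/311Z)^×, its order divides φ(311) = 311 − 1 = 310 = 2 · 5 · 31.
Divisors of 310: 1, 2, 5, 10, 31, 62, 155, 310.
Test each divisor d:
139^1 ≡ 139 (mod 311)
139^2 ≡ 39 (mod 311)
139^5 ≡ 250 (mod 311)
139^10 ≡ 300 (mod 311)
139^31 ≡ 36 (mod 311)
139^62 ≡ 52 (mod 311)
139^155 ≡ 1 (mod 311) ✓
So ord_311(139) = 155, hence |⟨139⟩| = 155.
The index is φ(311) / ord(139) = 310 / 155 = 2.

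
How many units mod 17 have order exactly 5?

φ(17) = 17 − 1 = 16 = 2^4.
Since (Z/17Z)^× is cyclic of order 16, the number of elements of order d is φ(d) when d | 16 and 0 otherwise.
Here 16 is not a multiple of 5, so there are no elements of order 5.

0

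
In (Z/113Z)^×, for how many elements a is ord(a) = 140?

0

φ(113) = 113 − 1 = 112 = 2^4 · 7.
Since (Z/113Z)^× is cyclic of order 112, the number of elements of order d is φ(d) when d | 112 and 0 otherwise.
Since 140 ∤ 112, the count is 0.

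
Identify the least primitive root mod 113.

φ(113) = 113 − 1 = 112 = 2^4 · 7.
g is a primitive root iff g^(112/q) ≢ 1 (mod 113) for each prime q ∈ {2, 7}.
g = 2: 2^56 ≡ 1 — hits 1, so not a primitive root.
g = 3: 3^56 ≡ 112; 3^16 ≡ 49 — none is 1, so 3 is a primitive root.
So 3 is the smallest generator of (Z/113Z)^×.

3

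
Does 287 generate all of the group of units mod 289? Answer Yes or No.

φ(289) = φ(17^2) = 17·(17−1) = 272 = 2^4 · 17.
Test 287^(272/q) mod 289 for each prime factor q of 272:
287^136 ≡ 1 (mod 289)  [q = 2: ≡ 1 ✗]
287^16 ≡ 222 (mod 289)  [q = 17: ≢ 1 ✓]
The check at q = 2 fails, so 287 generates a proper subgroup.

No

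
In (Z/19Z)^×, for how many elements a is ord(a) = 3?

φ(19) = 19 − 1 = 18 = 2 · 3^2.
In a cyclic group of order 18, there are φ(d) elements of order d for each divisor d of 18, and zero for non-divisors.
3 | 18, and φ(3) = 3 − 1 = 2.

2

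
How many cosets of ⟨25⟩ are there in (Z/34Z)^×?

2

Since 25 ∈ (Z/34Z)^×, its order divides φ(34) = φ(2)·φ(17) = 1·16 = 16 = 2^4.
Divisors of 16: 1, 2, 4, 8, 16.
Evaluate successive powers at the divisors of 16:
25^1 ≡ 25
25^2 ≡ 13
25^4 ≡ 33
25^8 ≡ 1
So ord_34(25) = 8, hence |⟨25⟩| = 8.
[(Z/34Z)^× : ⟨25⟩] = 16/8 = 2.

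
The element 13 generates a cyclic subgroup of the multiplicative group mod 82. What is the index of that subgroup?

The order of 13 must divide φ(82) = φ(2)·φ(41) = 1·40 = 40 = 2^3 · 5.
Divisors of 40: 1, 2, 4, 5, 8, 10, 20, 40.
Evaluate successive powers at the divisors of 40:
13^1 ≡ 13
13^2 ≡ 5
13^4 ≡ 25
13^5 ≡ 79
13^8 ≡ 51
13^10 ≡ 9
13^20 ≡ 81
13^40 ≡ 1
The order of 13 is 40, so the subgroup it generates has 40 elements.
The index is φ(82) / ord(13) = 40 / 40 = 1.

1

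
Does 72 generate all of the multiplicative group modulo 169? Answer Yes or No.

Yes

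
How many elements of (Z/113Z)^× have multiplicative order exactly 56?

24

φ(113) = 113 − 1 = 112 = 2^4 · 7.
(Z/113Z)^× is cyclic (|G| = 112); a cyclic group of order m has exactly φ(d) elements of each order d | m, and none otherwise.
56 = 2^3 · 7 divides 112, and φ(56) = 24.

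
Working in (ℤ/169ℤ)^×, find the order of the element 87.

The order of 87 must divide φ(169) = φ(13^2) = 13·(13−1) = 156 = 2^2 · 3 · 13.
Divisors of 156: 1, 2, 3, 4, 6, 12, 13, 26, 39, 52, 78, 156.
Check 87^d mod 169 for each divisor in increasing order:
87^1 ≡ 87 (mod 169)
87^2 ≡ 133 (mod 169)
87^3 ≡ 79 (mod 169)
87^4 ≡ 113 (mod 169)
87^6 ≡ 157 (mod 169)
87^12 ≡ 144 (mod 169)
87^13 ≡ 22 (mod 169)
87^26 ≡ 146 (mod 169)
87^39 ≡ 1 (mod 169) ✓
Hence ord(87) = 39.

39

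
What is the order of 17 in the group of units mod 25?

20

The order of 17 must divide φ(25) = φ(5^2) = 5·(5−1) = 20 = 2^2 · 5.
Divisors of 20: 1, 2, 4, 5, 10, 20.
Test each divisor d:
17^1 ≡ 17
17^2 ≡ 14
17^4 ≡ 21
17^5 ≡ 7
17^10 ≡ 24
17^20 ≡ 1
Hence ord(17) = 20.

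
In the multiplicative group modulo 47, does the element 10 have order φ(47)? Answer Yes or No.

Yes

φ(47) = 47 − 1 = 46 = 2 · 23.
An element g generates (Z/47Z)^× iff g^(46/q) ≢ 1 (mod 47) for each prime q ∈ {2, 23}.
10^23 ≡ 46 (mod 47)  [q = 2: ≢ 1 ✓]
10^2 ≡ 6 (mod 47)  [q = 23: ≢ 1 ✓]
None equal 1, so ord_47(10) = 46: 10 is a primitive root.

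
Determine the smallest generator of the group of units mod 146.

5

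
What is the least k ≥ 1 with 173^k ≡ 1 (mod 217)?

ord(173) | φ(217) = φ(7·31) = (7−1)·(31−1) = 6·30 = 180 = 2^2 · 3^2 · 5.
Divisors of 180: 1, 2, 3, 4, 5, 6, 9, 10, 12, 15, 18, 20, 30, 36, 45, 60, 90, 180.
Compute 173^d (mod 217) for the divisors d until we hit 1:
173^1 ≡ 173 (mod 217)
173^2 ≡ 200 (mod 217)
173^3 ≡ 97 (mod 217)
173^4 ≡ 72 (mod 217)
173^5 ≡ 87 (mod 217)
173^6 ≡ 78 (mod 217)
173^9 ≡ 188 (mod 217)
173^10 ≡ 191 (mod 217)
173^12 ≡ 8 (mod 217)
173^15 ≡ 125 (mod 217)
173^18 ≡ 190 (mod 217)
173^20 ≡ 25 (mod 217)
173^30 ≡ 1 (mod 217) ✓
Therefore the multiplicative order of 173 modulo 217 is 30.

30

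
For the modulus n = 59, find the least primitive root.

2

φ(59) = 59 − 1 = 58 = 2 · 29.
g is a primitive root iff g^(58/q) ≢ 1 (mod 59) for each prime q ∈ {2, 29}.
g = 2: 2^29 ≡ 58; 2^2 ≡ 4 — none is 1, so 2 is a primitive root.
The smallest primitive root modulo 59 is 2.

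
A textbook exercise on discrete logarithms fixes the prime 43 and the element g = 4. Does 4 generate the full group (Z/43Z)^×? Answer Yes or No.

φ(43) = 43 − 1 = 42 = 2 · 3 · 7.
An element g generates (Z/43Z)^× iff g^(42/q) ≢ 1 (mod 43) for each prime q ∈ {2, 3, 7}.
4^21 ≡ 1 (mod 43)  [q = 2: ≡ 1 ✗]
4^14 ≡ 1 (mod 43)  [q = 3: ≡ 1 ✗]
4^6 ≡ 11 (mod 43)  [q = 7: ≢ 1 ✓]
4^21 ≡ 1 shows ord(4) | 21, strictly less than φ(43); not a primitive root.

No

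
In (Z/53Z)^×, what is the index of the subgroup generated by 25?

2

By Lagrange's theorem, ord_53(25) divides φ(53) = 53 − 1 = 52 = 2^2 · 13.
Divisors of 52: 1, 2, 4, 13, 26, 52.
Check 25^d mod 53 for each divisor in increasing order:
25^1 ≡ 25
25^2 ≡ 42
25^4 ≡ 15
25^13 ≡ 52
25^26 ≡ 1
So ord_53(25) = 26, hence |⟨25⟩| = 26.
The index is φ(53) / ord(25) = 52 / 26 = 2.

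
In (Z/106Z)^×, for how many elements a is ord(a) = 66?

φ(106) = φ(2)·φ(53) = 1·52 = 52 = 2^2 · 13.
(Z/106Z)^× is cyclic (|G| = 52); a cyclic group of order m has exactly φ(d) elements of each order d | m, and none otherwise.
Here 52 is not a multiple of 66, so there are no elements of order 66.

0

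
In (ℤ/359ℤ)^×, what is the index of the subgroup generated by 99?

The order of 99 must divide φ(359) = 359 − 1 = 358 = 2 · 179.
Divisors of 358: 1, 2, 179, 358.
Compute 99^d (mod 359) for the divisors d until we hit 1:
99^1 ≡ 99
99^2 ≡ 108
99^179 ≡ 1
So ord_359(99) = 179, hence |⟨99⟩| = 179.
The index is φ(359) / ord(99) = 358 / 179 = 2.

2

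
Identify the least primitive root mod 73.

5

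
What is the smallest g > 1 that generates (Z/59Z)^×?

2

φ(59) = 59 − 1 = 58 = 2 · 29.
Test candidates g = 2, 3, … against the prime factors q ∈ {2, 29} of φ(59): g is a generator iff g^(58/q) ≢ 1 for every such q.
g = 2: 2^29 ≡ 58; 2^2 ≡ 4 — none is 1, so 2 is a primitive root.
So 2 is the smallest generator of (Z/59Z)^×.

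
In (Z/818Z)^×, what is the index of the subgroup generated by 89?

24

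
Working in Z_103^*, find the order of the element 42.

34

The order of 42 must divide φ(103) = 103 − 1 = 102 = 2 · 3 · 17.
Divisors of 102: 1, 2, 3, 6, 17, 34, 51, 102.
Check 42^d mod 103 for each divisor in increasing order:
42^1 ≡ 42 (mod 103)
42^2 ≡ 13 (mod 103)
42^3 ≡ 31 (mod 103)
42^6 ≡ 34 (mod 103)
42^17 ≡ 102 (mod 103)
42^34 ≡ 1 (mod 103) ✓
The smallest such exponent is 34, so the order of 42 is 34.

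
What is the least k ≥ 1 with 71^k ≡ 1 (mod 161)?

11

The order of 71 must divide φ(161) = φ(7·23) = (7−1)·(23−1) = 6·22 = 132 = 2^2 · 3 · 11.
Divisors of 132: 1, 2, 3, 4, 6, 11, 12, 22, 33, 44, 66, 132.
Check 71^d mod 161 for each divisor in increasing order:
71^1 ≡ 71 (mod 161)
71^2 ≡ 50 (mod 161)
71^3 ≡ 8 (mod 161)
71^4 ≡ 85 (mod 161)
71^6 ≡ 64 (mod 161)
71^11 ≡ 1 (mod 161) ✓
Therefore the multiplicative order of 71 modulo 161 is 11.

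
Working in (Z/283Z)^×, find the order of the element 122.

94

The order of 122 must divide φ(283) = 283 − 1 = 282 = 2 · 3 · 47.
Divisors of 282: 1, 2, 3, 6, 47, 94, 141, 282.
Evaluate successive powers at the divisors of 282:
122^1 ≡ 122
122^2 ≡ 168
122^3 ≡ 120
122^6 ≡ 250
122^47 ≡ 282
122^94 ≡ 1
Therefore the multiplicative order of 122 modulo 283 is 94.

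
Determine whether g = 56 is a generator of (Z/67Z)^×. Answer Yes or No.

φ(67) = 67 − 1 = 66 = 2 · 3 · 11.
56 is a primitive root mod 67 iff 56^(φ(67)/q) ≢ 1 for every prime q | φ(67), i.e. q ∈ {2, 3, 11}.
56^33 ≡ 1 (mod 67)  [q = 2: ≡ 1 ✗]
56^22 ≡ 29 (mod 67)  [q = 3: ≢ 1 ✓]
56^6 ≡ 14 (mod 67)  [q = 11: ≢ 1 ✓]
56^33 ≡ 1 shows ord(56) | 33, strictly less than φ(67); not a primitive root.

No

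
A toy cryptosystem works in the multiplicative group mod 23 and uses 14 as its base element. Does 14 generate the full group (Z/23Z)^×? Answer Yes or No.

φ(23) = 23 − 1 = 22 = 2 · 11.
14 is a primitive root mod 23 iff 14^(φ(23)/q) ≢ 1 for every prime q | φ(23), i.e. q ∈ {2, 11}.
14^11 ≡ 22 (mod 23)  [q = 2: ≢ 1 ✓]
14^2 ≡ 12 (mod 23)  [q = 11: ≢ 1 ✓]
Every test exponent gives a nontrivial residue, hence 14 generates the full group.

Yes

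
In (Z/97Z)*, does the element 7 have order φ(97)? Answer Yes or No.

φ(97) = 97 − 1 = 96 = 2^5 · 3.
An element g generates (Z/97Z)^× iff g^(96/q) ≢ 1 (mod 97) for each prime q ∈ {2, 3}.
7^48 ≡ 96 (mod 97)  [q = 2: ≢ 1 ✓]
7^32 ≡ 35 (mod 97)  [q = 3: ≢ 1 ✓]
None equal 1, so ord_97(7) = 96: 7 is a primitive root.

Yes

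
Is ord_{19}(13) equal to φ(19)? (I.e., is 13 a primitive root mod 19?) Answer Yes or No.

φ(19) = 19 − 1 = 18 = 2 · 3^2.
An element g generates (Z/19Z)^× iff g^(18/q) ≢ 1 (mod 19) for each prime q ∈ {2, 3}.
13^9 ≡ 18 (mod 19)  [q = 2: ≢ 1 ✓]
13^6 ≡ 11 (mod 19)  [q = 3: ≢ 1 ✓]
None equal 1, so ord_19(13) = 18: 13 is a primitive root.

Yes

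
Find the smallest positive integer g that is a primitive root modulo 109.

φ(109) = 109 − 1 = 108 = 2^2 · 3^3.
g is a primitive root iff g^(108/q) ≢ 1 (mod 109) for each prime q ∈ {2, 3}.
g = 2: 2^54 ≡ 108; 2^36 ≡ 1 — hits 1, so not a primitive root.
g = 3: 3^54 ≡ 1 — hits 1, so not a primitive root.
g = 4: 4^54 ≡ 1 — hits 1, so not a primitive root.
g = 5: 5^54 ≡ 1 — hits 1, so not a primitive root.
g = 6: 6^54 ≡ 108; 6^36 ≡ 63 — none is 1, so 6 is a primitive root.
The smallest primitive root modulo 109 is 6.

6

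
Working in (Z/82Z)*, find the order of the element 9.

4

ord(9) | φ(82) = φ(2)·φ(41) = 1·40 = 40 = 2^3 · 5.
Divisors of 40: 1, 2, 4, 5, 8, 10, 20, 40.
Compute 9^d (mod 82) for the divisors d until we hit 1:
9^1 ≡ 9 (mod 82)
9^2 ≡ 81 (mod 82)
9^4 ≡ 1 (mod 82) ✓
Hence ord(9) = 4.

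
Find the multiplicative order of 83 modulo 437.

66

Since 83 ∈ (Z/437Z)^×, its order divides φ(437) = φ(19·23) = (19−1)·(23−1) = 18·22 = 396 = 2^2 · 3^2 · 11.
Divisors of 396: 1, 2, 3, 4, 6, 9, 11, 12, 18, 22, 33, 36, 44, 66, 99, 132, 198, 396.
Check 83^d mod 437 for each divisor in increasing order:
83^1 ≡ 83 (mod 437)
83^2 ≡ 334 (mod 437)
83^3 ≡ 191 (mod 437)
83^4 ≡ 121 (mod 437)
83^6 ≡ 210 (mod 437)
83^9 ≡ 343 (mod 437)
83^11 ≡ 68 (mod 437)
83^12 ≡ 400 (mod 437)
83^18 ≡ 96 (mod 437)
83^22 ≡ 254 (mod 437)
83^33 ≡ 229 (mod 437)
83^36 ≡ 39 (mod 437)
83^44 ≡ 277 (mod 437)
83^66 ≡ 1 (mod 437) ✓
So ord_437(83) = 66.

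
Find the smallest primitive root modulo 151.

φ(151) = 151 − 1 = 150 = 2 · 3 · 5^2.
Test candidates g = 2, 3, … against the prime factors q ∈ {2, 3, 5} of φ(151): g is a generator iff g^(150/q) ≢ 1 for every such q.
g = 2: 2^75 ≡ 1 — hits 1, so not a primitive root.
g = 3: 3^75 ≡ 150; 3^50 ≡ 1 — hits 1, so not a primitive root.
g = 4: 4^75 ≡ 1 — hits 1, so not a primitive root.
g = 5: 5^75 ≡ 1 — hits 1, so not a primitive root.
g = 6: 6^75 ≡ 150; 6^50 ≡ 32; 6^30 ≡ 59 — none is 1, so 6 is a primitive root.
The smallest primitive root modulo 151 is 6.

6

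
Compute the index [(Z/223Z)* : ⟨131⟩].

2

By Lagrange's theorem, ord_223(131) divides φ(223) = 223 − 1 = 222 = 2 · 3 · 37.
Divisors of 222: 1, 2, 3, 6, 37, 74, 111, 222.
Evaluate successive powers at the divisors of 222:
131^1 ≡ 131 (mod 223)
131^2 ≡ 213 (mod 223)
131^3 ≡ 28 (mod 223)
131^6 ≡ 115 (mod 223)
131^37 ≡ 39 (mod 223)
131^74 ≡ 183 (mod 223)
131^111 ≡ 1 (mod 223) ✓
So ord_223(131) = 111, hence |⟨131⟩| = 111.
[(Z/223Z)^× : ⟨131⟩] = 222/111 = 2.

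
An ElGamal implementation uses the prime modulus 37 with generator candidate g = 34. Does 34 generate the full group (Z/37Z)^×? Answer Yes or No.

φ(37) = 37 − 1 = 36 = 2^2 · 3^2.
Test 34^(36/q) mod 37 for each prime factor q of 36:
34^18 ≡ 1 (mod 37)  [q = 2: ≡ 1 ✗]
34^12 ≡ 10 (mod 37)  [q = 3: ≢ 1 ✓]
The check at q = 2 fails, so 34 generates a proper subgroup.

No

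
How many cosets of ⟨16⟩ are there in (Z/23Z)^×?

2

The order of 16 must divide φ(23) = 23 − 1 = 22 = 2 · 11.
Divisors of 22: 1, 2, 11, 22.
Test each divisor d:
16^1 ≡ 16 (mod 23)
16^2 ≡ 3 (mod 23)
16^11 ≡ 1 (mod 23) ✓
The order of 16 is 11, so the subgroup it generates has 11 elements.
[(Z/23Z)^× : ⟨16⟩] = 22/11 = 2.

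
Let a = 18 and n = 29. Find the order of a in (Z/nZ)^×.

ord(18) | φ(29) = 29 − 1 = 28 = 2^2 · 7.
Divisors of 28: 1, 2, 4, 7, 14, 28.
Check 18^d mod 29 for each divisor in increasing order:
18^1 ≡ 18
18^2 ≡ 5
18^4 ≡ 25
18^7 ≡ 17
18^14 ≡ 28
18^28 ≡ 1
The smallest such exponent is 28, so the order of 18 is 28.

28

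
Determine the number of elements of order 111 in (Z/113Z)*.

φ(113) = 113 − 1 = 112 = 2^4 · 7.
(Z/113Z)^× is cyclic (|G| = 112); a cyclic group of order m has exactly φ(d) elements of each order d | m, and none otherwise.
Here 112 is not a multiple of 111, so there are no elements of order 111.

0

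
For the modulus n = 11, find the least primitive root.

2

φ(11) = 11 − 1 = 10 = 2 · 5.
Test candidates g = 2, 3, … against the prime factors q ∈ {2, 5} of φ(11): g is a generator iff g^(10/q) ≢ 1 for every such q.
g = 2: 2^5 ≡ 10; 2^2 ≡ 4 — none is 1, so 2 is a primitive root.
So 2 is the smallest generator of (Z/11Z)^×.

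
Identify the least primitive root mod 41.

φ(41) = 41 − 1 = 40 = 2^3 · 5.
g is a primitive root iff g^(40/q) ≢ 1 (mod 41) for each prime q ∈ {2, 5}.
g = 2: 2^20 ≡ 1 — hits 1, so not a primitive root.
g = 3: 3^20 ≡ 40; 3^8 ≡ 1 — hits 1, so not a primitive root.
g = 4: 4^20 ≡ 1 — hits 1, so not a primitive root.
g = 5: 5^20 ≡ 1 — hits 1, so not a primitive root.
g = 6: 6^20 ≡ 40; 6^8 ≡ 10 — none is 1, so 6 is a primitive root.
Hence the least primitive root of 41 is 6.

6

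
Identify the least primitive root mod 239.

φ(239) = 239 − 1 = 238 = 2 · 7 · 17.
g is a primitive root iff g^(238/q) ≢ 1 (mod 239) for each prime q ∈ {2, 7, 17}.
g = 2: 2^119 ≡ 1 — hits 1, so not a primitive root.
g = 3: 3^119 ≡ 1 — hits 1, so not a primitive root.
g = 4: 4^119 ≡ 1 — hits 1, so not a primitive root.
g = 5: 5^119 ≡ 1 — hits 1, so not a primitive root.
g = 6: 6^119 ≡ 1 — hits 1, so not a primitive root.
g = 7: 7^119 ≡ 238; 7^34 ≡ 24; 7^14 ≡ 211 — none is 1, so 7 is a primitive root.
The smallest primitive root modulo 239 is 7.

7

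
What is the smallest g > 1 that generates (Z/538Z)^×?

φ(538) = φ(2)·φ(269) = 1·268 = 268 = 2^2 · 67.
g is a primitive root iff g^(268/q) ≢ 1 (mod 538) for each prime q ∈ {2, 67}.
g = 2: gcd(2, 538) = 2 > 1, not a unit — skip.
g = 3: 3^134 ≡ 537; 3^4 ≡ 81 — none is 1, so 3 is a primitive root.
Hence the least primitive root of 538 is 3.

3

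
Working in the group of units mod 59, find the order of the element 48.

29

By Lagrange's theorem, ord_59(48) divides φ(59) = 59 − 1 = 58 = 2 · 29.
Divisors of 58: 1, 2, 29, 58.
Compute 48^d (mod 59) for the divisors d until we hit 1:
48^1 ≡ 48 (mod 59)
48^2 ≡ 3 (mod 59)
48^29 ≡ 1 (mod 59) ✓
So ord_59(48) = 29.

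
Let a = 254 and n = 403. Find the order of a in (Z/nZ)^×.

The order of 254 must divide φ(403) = φ(13·31) = (13−1)·(31−1) = 12·30 = 360 = 2^3 · 3^2 · 5.
Divisors of 360: 1, 2, 3, 4, 5, 6, 8, 9, 10, 12, 15, 18, 20, 24, 30, 36, 40, 45, 60, 72, 90, 120, 180, 360.
Evaluate successive powers at the divisors of 360:
254^1 ≡ 254
254^2 ≡ 36
254^3 ≡ 278
254^4 ≡ 87
254^5 ≡ 336
254^6 ≡ 311
254^8 ≡ 315
254^9 ≡ 216
254^10 ≡ 56
254^12 ≡ 1
The smallest such exponent is 12, so the order of 254 is 12.

12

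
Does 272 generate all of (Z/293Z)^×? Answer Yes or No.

No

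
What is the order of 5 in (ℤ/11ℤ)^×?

Since 5 ∈ (Z/11Z)^×, its order divides φ(11) = 11 − 1 = 10 = 2 · 5.
Divisors of 10: 1, 2, 5, 10.
Compute 5^d (mod 11) for the divisors d until we hit 1:
5^1 ≡ 5 (mod 11)
5^2 ≡ 3 (mod 11)
5^5 ≡ 1 (mod 11) ✓
Hence ord(5) = 5.

5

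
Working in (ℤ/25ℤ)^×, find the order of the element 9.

10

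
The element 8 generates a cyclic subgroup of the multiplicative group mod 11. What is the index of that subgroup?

By Lagrange's theorem, ord_11(8) divides φ(11) = 11 − 1 = 10 = 2 · 5.
Divisors of 10: 1, 2, 5, 10.
Compute 8^d (mod 11) for the divisors d until we hit 1:
8^1 ≡ 8
8^2 ≡ 9
8^5 ≡ 10
8^10 ≡ 1
So ord_11(8) = 10, hence |⟨8⟩| = 10.
Index = |(Z/11Z)^×| / |⟨8⟩| = 10 / 10 = 1.

1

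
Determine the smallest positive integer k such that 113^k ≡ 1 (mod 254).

63

ord(113) | φ(254) = φ(2)·φ(127) = 1·126 = 126 = 2 · 3^2 · 7.
Divisors of 126: 1, 2, 3, 6, 7, 9, 14, 18, 21, 42, 63, 126.
Test each divisor d:
113^1 ≡ 113 (mod 254)
113^2 ≡ 69 (mod 254)
113^3 ≡ 177 (mod 254)
113^6 ≡ 87 (mod 254)
113^7 ≡ 179 (mod 254)
113^9 ≡ 159 (mod 254)
113^14 ≡ 37 (mod 254)
113^18 ≡ 135 (mod 254)
113^21 ≡ 19 (mod 254)
113^42 ≡ 107 (mod 254)
113^63 ≡ 1 (mod 254) ✓
So ord_254(113) = 63.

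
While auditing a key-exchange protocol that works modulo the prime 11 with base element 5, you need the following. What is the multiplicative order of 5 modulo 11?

5

ord(5) | φ(11) = 11 − 1 = 10 = 2 · 5.
Divisors of 10: 1, 2, 5, 10.
Compute 5^d (mod 11) for the divisors d until we hit 1:
5^1 ≡ 5 (mod 11)
5^2 ≡ 3 (mod 11)
5^5 ≡ 1 (mod 11) ✓
Hence ord(5) = 5.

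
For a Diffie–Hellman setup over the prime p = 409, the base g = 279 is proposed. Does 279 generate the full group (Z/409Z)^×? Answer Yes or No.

Yes

φ(409) = 409 − 1 = 408 = 2^3 · 3 · 17.
279 is a primitive root mod 409 iff 279^(φ(409)/q) ≢ 1 for every prime q | φ(409), i.e. q ∈ {2, 3, 17}.
279^204 ≡ 408 (mod 409)  [q = 2: ≢ 1 ✓]
279^136 ≡ 355 (mod 409)  [q = 3: ≢ 1 ✓]
279^24 ≡ 25 (mod 409)  [q = 17: ≢ 1 ✓]
All checks pass, so 279 has order 408 and is a primitive root modulo 409.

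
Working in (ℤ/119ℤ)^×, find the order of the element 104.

8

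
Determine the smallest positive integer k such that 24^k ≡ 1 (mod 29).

By Lagrange's theorem, ord_29(24) divides φ(29) = 29 − 1 = 28 = 2^2 · 7.
Divisors of 28: 1, 2, 4, 7, 14, 28.
Evaluate successive powers at the divisors of 28:
24^1 ≡ 24
24^2 ≡ 25
24^4 ≡ 16
24^7 ≡ 1
The smallest such exponent is 7, so the order of 24 is 7.

7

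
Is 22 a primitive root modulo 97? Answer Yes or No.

No

φ(97) = 97 − 1 = 96 = 2^5 · 3.
Test 22^(96/q) mod 97 for each prime factor q of 96:
22^48 ≡ 1 (mod 97)  [q = 2: ≡ 1 ✗]
22^32 ≡ 1 (mod 97)  [q = 3: ≡ 1 ✗]
Since 22^48 ≡ 1, the order of 22 divides 48 < 96, so 22 is not a primitive root.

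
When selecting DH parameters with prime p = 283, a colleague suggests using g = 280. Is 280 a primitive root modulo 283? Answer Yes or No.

No

φ(283) = 283 − 1 = 282 = 2 · 3 · 47.
An element g generates (Z/283Z)^× iff g^(282/q) ≢ 1 (mod 283) for each prime q ∈ {2, 3, 47}.
280^141 ≡ 1 (mod 283)  [q = 2: ≡ 1 ✗]
280^94 ≡ 238 (mod 283)  [q = 3: ≢ 1 ✓]
280^6 ≡ 163 (mod 283)  [q = 47: ≢ 1 ✓]
The check at q = 2 fails, so 280 generates a proper subgroup.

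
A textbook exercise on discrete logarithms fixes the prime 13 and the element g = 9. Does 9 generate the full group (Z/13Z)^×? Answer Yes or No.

φ(13) = 13 − 1 = 12 = 2^2 · 3.
9 is a primitive root mod 13 iff 9^(φ(13)/q) ≢ 1 for every prime q | φ(13), i.e. q ∈ {2, 3}.
9^6 ≡ 1 (mod 13)  [q = 2: ≡ 1 ✗]
9^4 ≡ 9 (mod 13)  [q = 3: ≢ 1 ✓]
9^6 ≡ 1 shows ord(9) | 6, strictly less than φ(13); not a primitive root.

No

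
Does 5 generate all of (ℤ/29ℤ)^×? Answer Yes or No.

φ(29) = 29 − 1 = 28 = 2^2 · 7.
5 is a primitive root mod 29 iff 5^(φ(29)/q) ≢ 1 for every prime q | φ(29), i.e. q ∈ {2, 7}.
5^14 ≡ 1 (mod 29)  [q = 2: ≡ 1 ✗]
5^4 ≡ 16 (mod 29)  [q = 7: ≢ 1 ✓]
5^14 ≡ 1 shows ord(5) | 14, strictly less than φ(29); not a primitive root.

No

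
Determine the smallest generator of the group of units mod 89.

3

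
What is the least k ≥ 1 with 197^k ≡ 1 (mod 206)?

ord(197) | φ(206) = φ(2)·φ(103) = 1·102 = 102 = 2 · 3 · 17.
Divisors of 102: 1, 2, 3, 6, 17, 34, 51, 102.
Test each divisor d:
197^1 ≡ 197 (mod 206)
197^2 ≡ 81 (mod 206)
197^3 ≡ 95 (mod 206)
197^6 ≡ 167 (mod 206)
197^17 ≡ 205 (mod 206)
197^34 ≡ 1 (mod 206) ✓
The smallest such exponent is 34, so the order of 197 is 34.

34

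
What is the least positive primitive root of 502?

11

φ(502) = φ(2)·φ(251) = 1·250 = 250 = 2 · 5^3.
g is a primitive root iff g^(250/q) ≢ 1 (mod 502) for each prime q ∈ {2, 5}.
g = 2: gcd(2, 502) = 2 > 1, not a unit — skip.
g = 3: 3^125 ≡ 1 — hits 1, so not a primitive root.
g = 4: gcd(4, 502) = 2 > 1, not a unit — skip.
g = 5: 5^125 ≡ 1 — hits 1, so not a primitive root.
g = 6: gcd(6, 502) = 2 > 1, not a unit — skip.
g = 7: 7^125 ≡ 1 — hits 1, so not a primitive root.
g = 8: gcd(8, 502) = 2 > 1, not a unit — skip.
g = 9: 9^125 ≡ 1 — hits 1, so not a primitive root.
g = 10: gcd(10, 502) = 2 > 1, not a unit — skip.
g = 11: 11^125 ≡ 501; 11^50 ≡ 219 — none is 1, so 11 is a primitive root.
The smallest primitive root modulo 502 is 11.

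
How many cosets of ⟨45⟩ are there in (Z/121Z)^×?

Since 45 ∈ (Z/121Z)^×, its order divides φ(121) = φ(11^2) = 11·(11−1) = 110 = 2 · 5 · 11.
Divisors of 110: 1, 2, 5, 10, 11, 22, 55, 110.
Check 45^d mod 121 for each divisor in increasing order:
45^1 ≡ 45 (mod 121)
45^2 ≡ 89 (mod 121)
45^5 ≡ 100 (mod 121)
45^10 ≡ 78 (mod 121)
45^11 ≡ 1 (mod 121) ✓
Thus |⟨45⟩| = ord(45) = 11.
The index is φ(121) / ord(45) = 110 / 11 = 10.

10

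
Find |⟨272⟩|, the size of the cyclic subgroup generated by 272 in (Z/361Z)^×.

The order of 272 must divide φ(361) = φ(19^2) = 19·(19−1) = 342 = 2 · 3^2 · 19.
Divisors of 342: 1, 2, 3, 6, 9, 18, 19, 38, 57, 114, 171, 342.
Compute 272^d (mod 361) for the divisors d until we hit 1:
272^1 ≡ 272 (mod 361)
272^2 ≡ 340 (mod 361)
272^3 ≡ 64 (mod 361)
272^6 ≡ 125 (mod 361)
272^9 ≡ 58 (mod 361)
272^18 ≡ 115 (mod 361)
272^19 ≡ 234 (mod 361)
272^38 ≡ 245 (mod 361)
272^57 ≡ 292 (mod 361)
272^114 ≡ 68 (mod 361)
272^171 ≡ 1 (mod 361) ✓
The smallest such exponent is 171, so the order of 272 is 171.

171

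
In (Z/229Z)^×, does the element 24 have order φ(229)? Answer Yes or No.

Yes

φ(229) = 229 − 1 = 228 = 2^2 · 3 · 19.
24 is a primitive root mod 229 iff 24^(φ(229)/q) ≢ 1 for every prime q | φ(229), i.e. q ∈ {2, 3, 19}.
24^114 ≡ 228 (mod 229)  [q = 2: ≢ 1 ✓]
24^76 ≡ 134 (mod 229)  [q = 3: ≢ 1 ✓]
24^12 ≡ 17 (mod 229)  [q = 19: ≢ 1 ✓]
Every test exponent gives a nontrivial residue, hence 24 generates the full group.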